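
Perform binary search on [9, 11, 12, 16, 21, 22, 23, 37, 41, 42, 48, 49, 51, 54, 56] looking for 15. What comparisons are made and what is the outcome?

Binary search for 15 in [9, 11, 12, 16, 21, 22, 23, 37, 41, 42, 48, 49, 51, 54, 56]:

lo=0, hi=14, mid=7, arr[mid]=37 -> 37 > 15, search left half
lo=0, hi=6, mid=3, arr[mid]=16 -> 16 > 15, search left half
lo=0, hi=2, mid=1, arr[mid]=11 -> 11 < 15, search right half
lo=2, hi=2, mid=2, arr[mid]=12 -> 12 < 15, search right half
lo=3 > hi=2, target 15 not found

Binary search determines that 15 is not in the array after 4 comparisons. The search space was exhausted without finding the target.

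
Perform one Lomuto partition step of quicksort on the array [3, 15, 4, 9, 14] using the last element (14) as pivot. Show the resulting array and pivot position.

Lomuto partition with pivot = 14:

Initial array: [3, 15, 4, 9, 14]

arr[0]=3 <= 14: swap with position 0, array becomes [3, 15, 4, 9, 14]
arr[1]=15 > 14: no swap
arr[2]=4 <= 14: swap with position 1, array becomes [3, 4, 15, 9, 14]
arr[3]=9 <= 14: swap with position 2, array becomes [3, 4, 9, 15, 14]

Place pivot at position 3: [3, 4, 9, 14, 15]
Pivot position: 3

After partitioning with pivot 14, the array becomes [3, 4, 9, 14, 15]. The pivot is placed at index 3. All elements to the left of the pivot are <= 14, and all elements to the right are > 14.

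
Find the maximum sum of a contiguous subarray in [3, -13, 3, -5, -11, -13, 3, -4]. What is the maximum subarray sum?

Using Kadane's algorithm on [3, -13, 3, -5, -11, -13, 3, -4]:

Scanning through the array:
Position 1 (value -13): max_ending_here = -10, max_so_far = 3
Position 2 (value 3): max_ending_here = 3, max_so_far = 3
Position 3 (value -5): max_ending_here = -2, max_so_far = 3
Position 4 (value -11): max_ending_here = -11, max_so_far = 3
Position 5 (value -13): max_ending_here = -13, max_so_far = 3
Position 6 (value 3): max_ending_here = 3, max_so_far = 3
Position 7 (value -4): max_ending_here = -1, max_so_far = 3

Maximum subarray: [3]
Maximum sum: 3

The maximum subarray is [3] with sum 3. This subarray runs from index 0 to index 0.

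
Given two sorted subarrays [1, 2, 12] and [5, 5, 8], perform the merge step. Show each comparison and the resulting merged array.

Merging process:

Compare 1 vs 5: take 1 from left. Merged: [1]
Compare 2 vs 5: take 2 from left. Merged: [1, 2]
Compare 12 vs 5: take 5 from right. Merged: [1, 2, 5]
Compare 12 vs 5: take 5 from right. Merged: [1, 2, 5, 5]
Compare 12 vs 8: take 8 from right. Merged: [1, 2, 5, 5, 8]
Append remaining from left: [12]. Merged: [1, 2, 5, 5, 8, 12]

Final merged array: [1, 2, 5, 5, 8, 12]
Total comparisons: 5

The merged array is [1, 2, 5, 5, 8, 12], requiring 5 comparisons. The merge step runs in O(n) time where n is the total number of elements.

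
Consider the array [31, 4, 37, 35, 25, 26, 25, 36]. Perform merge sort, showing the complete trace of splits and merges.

Merge sort trace:

Split: [31, 4, 37, 35, 25, 26, 25, 36] -> [31, 4, 37, 35] and [25, 26, 25, 36]
  Split: [31, 4, 37, 35] -> [31, 4] and [37, 35]
    Split: [31, 4] -> [31] and [4]
    Merge: [31] + [4] -> [4, 31]
    Split: [37, 35] -> [37] and [35]
    Merge: [37] + [35] -> [35, 37]
  Merge: [4, 31] + [35, 37] -> [4, 31, 35, 37]
  Split: [25, 26, 25, 36] -> [25, 26] and [25, 36]
    Split: [25, 26] -> [25] and [26]
    Merge: [25] + [26] -> [25, 26]
    Split: [25, 36] -> [25] and [36]
    Merge: [25] + [36] -> [25, 36]
  Merge: [25, 26] + [25, 36] -> [25, 25, 26, 36]
Merge: [4, 31, 35, 37] + [25, 25, 26, 36] -> [4, 25, 25, 26, 31, 35, 36, 37]

Final sorted array: [4, 25, 25, 26, 31, 35, 36, 37]

The merge sort proceeds by recursively splitting the array and merging sorted halves.
After all merges, the sorted array is [4, 25, 25, 26, 31, 35, 36, 37].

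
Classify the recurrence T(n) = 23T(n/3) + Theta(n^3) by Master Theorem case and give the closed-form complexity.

Master Theorem for T(n) = 23T(n/3) + O(n^3):

a = 23, b = 3, c = 3
log_b(a) = log_3(23) = 2.8540

Case 3: c = 3 > log_3(23) = 2.8540
T(n) = O(n^3) = O(n^3)

For T(n) = 23T(n/3) + O(n^3): log_3(23) = 2.8540. This is Case 3 of the Master Theorem (c > log_b(a), work dominated by root), giving O(n^3).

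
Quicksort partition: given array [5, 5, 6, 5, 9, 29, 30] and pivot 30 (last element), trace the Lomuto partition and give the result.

Lomuto partition with pivot = 30:

Initial array: [5, 5, 6, 5, 9, 29, 30]

arr[0]=5 <= 30: swap with position 0, array becomes [5, 5, 6, 5, 9, 29, 30]
arr[1]=5 <= 30: swap with position 1, array becomes [5, 5, 6, 5, 9, 29, 30]
arr[2]=6 <= 30: swap with position 2, array becomes [5, 5, 6, 5, 9, 29, 30]
arr[3]=5 <= 30: swap with position 3, array becomes [5, 5, 6, 5, 9, 29, 30]
arr[4]=9 <= 30: swap with position 4, array becomes [5, 5, 6, 5, 9, 29, 30]
arr[5]=29 <= 30: swap with position 5, array becomes [5, 5, 6, 5, 9, 29, 30]

Place pivot at position 6: [5, 5, 6, 5, 9, 29, 30]
Pivot position: 6

After partitioning with pivot 30, the array becomes [5, 5, 6, 5, 9, 29, 30]. The pivot is placed at index 6. All elements to the left of the pivot are <= 30, and all elements to the right are > 30.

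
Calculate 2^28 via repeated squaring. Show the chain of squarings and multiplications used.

Computing 2^28 by squaring (build up from 2^1; each line after the first costs one multiplication):

2^1 = 2
2^2 = (2^1)^2 = 2^2 = 4
2^3 = 2 * 2^2 = 2 * 4 = 8
2^6 = (2^3)^2 = 8^2 = 64
2^7 = 2 * 2^6 = 2 * 64 = 128
2^14 = (2^7)^2 = 128^2 = 16384
2^28 = (2^14)^2 = 16384^2 = 268435456

Result: 268435456
Multiplications needed: 6 (6 lines after 2^1)

2^28 = 268435456. Using exponentiation by squaring, this requires 6 multiplications. The key idea: if the exponent is even, square the half-power; if odd, multiply by the base once.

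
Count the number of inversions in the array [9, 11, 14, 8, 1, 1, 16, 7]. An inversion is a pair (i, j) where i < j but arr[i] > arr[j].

Finding inversions in [9, 11, 14, 8, 1, 1, 16, 7]:

(0, 3): arr[0]=9 > arr[3]=8
(0, 4): arr[0]=9 > arr[4]=1
(0, 5): arr[0]=9 > arr[5]=1
(0, 7): arr[0]=9 > arr[7]=7
(1, 3): arr[1]=11 > arr[3]=8
(1, 4): arr[1]=11 > arr[4]=1
(1, 5): arr[1]=11 > arr[5]=1
(1, 7): arr[1]=11 > arr[7]=7
(2, 3): arr[2]=14 > arr[3]=8
(2, 4): arr[2]=14 > arr[4]=1
(2, 5): arr[2]=14 > arr[5]=1
(2, 7): arr[2]=14 > arr[7]=7
(3, 4): arr[3]=8 > arr[4]=1
(3, 5): arr[3]=8 > arr[5]=1
(3, 7): arr[3]=8 > arr[7]=7
(6, 7): arr[6]=16 > arr[7]=7

Total inversions: 16

The array has 16 inversion(s): (0,3), (0,4), (0,5), (0,7), (1,3), (1,4), (1,5), (1,7), (2,3), (2,4), (2,5), (2,7), (3,4), (3,5), (3,7), (6,7). Each pair (i,j) satisfies i < j and arr[i] > arr[j].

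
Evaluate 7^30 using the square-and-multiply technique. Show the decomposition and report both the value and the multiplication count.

Computing 7^30 by squaring (build up from 7^1; each line after the first costs one multiplication):

7^1 = 7
7^2 = (7^1)^2 = 7^2 = 49
7^3 = 7 * 7^2 = 7 * 49 = 343
7^6 = (7^3)^2 = 343^2 = 117649
7^7 = 7 * 7^6 = 7 * 117649 = 823543
7^14 = (7^7)^2 = 823543^2 = 678223072849
7^15 = 7 * 7^14 = 7 * 678223072849 = 4747561509943
7^30 = (7^15)^2 = 4747561509943^2 = 22539340290692258087863249

Result: 22539340290692258087863249
Multiplications needed: 7 (7 lines after 7^1)

7^30 = 22539340290692258087863249. Using exponentiation by squaring, this requires 7 multiplications. The key idea: if the exponent is even, square the half-power; if odd, multiply by the base once.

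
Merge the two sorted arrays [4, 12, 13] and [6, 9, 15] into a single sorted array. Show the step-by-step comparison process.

Merging process:

Compare 4 vs 6: take 4 from left. Merged: [4]
Compare 12 vs 6: take 6 from right. Merged: [4, 6]
Compare 12 vs 9: take 9 from right. Merged: [4, 6, 9]
Compare 12 vs 15: take 12 from left. Merged: [4, 6, 9, 12]
Compare 13 vs 15: take 13 from left. Merged: [4, 6, 9, 12, 13]
Append remaining from right: [15]. Merged: [4, 6, 9, 12, 13, 15]

Final merged array: [4, 6, 9, 12, 13, 15]
Total comparisons: 5

The merged array is [4, 6, 9, 12, 13, 15], requiring 5 comparisons. The merge step runs in O(n) time where n is the total number of elements.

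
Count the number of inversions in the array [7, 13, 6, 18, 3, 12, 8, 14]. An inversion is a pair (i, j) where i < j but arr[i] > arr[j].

Finding inversions in [7, 13, 6, 18, 3, 12, 8, 14]:

(0, 2): arr[0]=7 > arr[2]=6
(0, 4): arr[0]=7 > arr[4]=3
(1, 2): arr[1]=13 > arr[2]=6
(1, 4): arr[1]=13 > arr[4]=3
(1, 5): arr[1]=13 > arr[5]=12
(1, 6): arr[1]=13 > arr[6]=8
(2, 4): arr[2]=6 > arr[4]=3
(3, 4): arr[3]=18 > arr[4]=3
(3, 5): arr[3]=18 > arr[5]=12
(3, 6): arr[3]=18 > arr[6]=8
(3, 7): arr[3]=18 > arr[7]=14
(5, 6): arr[5]=12 > arr[6]=8

Total inversions: 12

The array has 12 inversion(s): (0,2), (0,4), (1,2), (1,4), (1,5), (1,6), (2,4), (3,4), (3,5), (3,6), (3,7), (5,6). Each pair (i,j) satisfies i < j and arr[i] > arr[j].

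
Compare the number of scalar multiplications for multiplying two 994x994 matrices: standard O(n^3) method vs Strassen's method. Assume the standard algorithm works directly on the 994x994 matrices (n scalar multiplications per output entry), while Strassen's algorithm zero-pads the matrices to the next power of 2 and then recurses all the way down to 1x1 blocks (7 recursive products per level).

Matrix multiplication for 994x994 matrices:

Strassen's algorithm requires power-of-2 dimensions. Pad 994x994 to 1024x1024 (next power of 2).

Standard algorithm: 994^3 = 982107784 multiplications
Strassen's algorithm: 7^(log2(1024)) = 7^10 = 282475249 multiplications
Savings: 982107784 - 282475249 = 699632535 multiplications

Standard: 982107784 multiplications (994^3). Strassen: 282475249 multiplications (7^10, after padding to 1024x1024). Strassen reduces 8 recursive multiplications to 7 at each level.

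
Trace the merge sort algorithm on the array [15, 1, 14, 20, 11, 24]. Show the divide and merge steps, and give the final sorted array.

Merge sort trace:

Split: [15, 1, 14, 20, 11, 24] -> [15, 1, 14] and [20, 11, 24]
  Split: [15, 1, 14] -> [15] and [1, 14]
    Split: [1, 14] -> [1] and [14]
    Merge: [1] + [14] -> [1, 14]
  Merge: [15] + [1, 14] -> [1, 14, 15]
  Split: [20, 11, 24] -> [20] and [11, 24]
    Split: [11, 24] -> [11] and [24]
    Merge: [11] + [24] -> [11, 24]
  Merge: [20] + [11, 24] -> [11, 20, 24]
Merge: [1, 14, 15] + [11, 20, 24] -> [1, 11, 14, 15, 20, 24]

Final sorted array: [1, 11, 14, 15, 20, 24]

The merge sort proceeds by recursively splitting the array and merging sorted halves.
After all merges, the sorted array is [1, 11, 14, 15, 20, 24].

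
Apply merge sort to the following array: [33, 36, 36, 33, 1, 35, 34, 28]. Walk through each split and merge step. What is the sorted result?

Merge sort trace:

Split: [33, 36, 36, 33, 1, 35, 34, 28] -> [33, 36, 36, 33] and [1, 35, 34, 28]
  Split: [33, 36, 36, 33] -> [33, 36] and [36, 33]
    Split: [33, 36] -> [33] and [36]
    Merge: [33] + [36] -> [33, 36]
    Split: [36, 33] -> [36] and [33]
    Merge: [36] + [33] -> [33, 36]
  Merge: [33, 36] + [33, 36] -> [33, 33, 36, 36]
  Split: [1, 35, 34, 28] -> [1, 35] and [34, 28]
    Split: [1, 35] -> [1] and [35]
    Merge: [1] + [35] -> [1, 35]
    Split: [34, 28] -> [34] and [28]
    Merge: [34] + [28] -> [28, 34]
  Merge: [1, 35] + [28, 34] -> [1, 28, 34, 35]
Merge: [33, 33, 36, 36] + [1, 28, 34, 35] -> [1, 28, 33, 33, 34, 35, 36, 36]

Final sorted array: [1, 28, 33, 33, 34, 35, 36, 36]

The merge sort proceeds by recursively splitting the array and merging sorted halves.
After all merges, the sorted array is [1, 28, 33, 33, 34, 35, 36, 36].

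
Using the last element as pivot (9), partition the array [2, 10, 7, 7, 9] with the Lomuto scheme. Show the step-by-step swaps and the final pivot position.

Lomuto partition with pivot = 9:

Initial array: [2, 10, 7, 7, 9]

arr[0]=2 <= 9: swap with position 0, array becomes [2, 10, 7, 7, 9]
arr[1]=10 > 9: no swap
arr[2]=7 <= 9: swap with position 1, array becomes [2, 7, 10, 7, 9]
arr[3]=7 <= 9: swap with position 2, array becomes [2, 7, 7, 10, 9]

Place pivot at position 3: [2, 7, 7, 9, 10]
Pivot position: 3

After partitioning with pivot 9, the array becomes [2, 7, 7, 9, 10]. The pivot is placed at index 3. All elements to the left of the pivot are <= 9, and all elements to the right are > 9.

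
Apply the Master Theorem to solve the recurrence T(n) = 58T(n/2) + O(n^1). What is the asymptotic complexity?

Master Theorem for T(n) = 58T(n/2) + O(n^1):

a = 58, b = 2, c = 1
log_b(a) = log_2(58) = 5.8580

Case 1: c = 1 < log_2(58) = 5.8580
T(n) = O(n^(log_2 58))

For T(n) = 58T(n/2) + O(n^1): log_2(58) = 5.8580. This is Case 1 of the Master Theorem (c < log_b(a), work dominated by leaves), giving O(n^(log_2 58)).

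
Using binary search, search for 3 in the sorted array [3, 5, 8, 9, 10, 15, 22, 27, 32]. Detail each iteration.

Binary search for 3 in [3, 5, 8, 9, 10, 15, 22, 27, 32]:

lo=0, hi=8, mid=4, arr[mid]=10 -> 10 > 3, search left half
lo=0, hi=3, mid=1, arr[mid]=5 -> 5 > 3, search left half
lo=0, hi=0, mid=0, arr[mid]=3 -> Found target at index 0!

Binary search finds 3 at index 0 after 3 comparisons. The search repeatedly halves the search space by comparing with the middle element.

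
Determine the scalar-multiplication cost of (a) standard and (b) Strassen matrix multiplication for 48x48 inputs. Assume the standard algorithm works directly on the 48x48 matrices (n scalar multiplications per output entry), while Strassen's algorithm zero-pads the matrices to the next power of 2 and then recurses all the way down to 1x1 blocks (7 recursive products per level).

Matrix multiplication for 48x48 matrices:

Strassen's algorithm requires power-of-2 dimensions. Pad 48x48 to 64x64 (next power of 2).

Standard algorithm: 48^3 = 110592 multiplications
Strassen's algorithm: 7^(log2(64)) = 7^6 = 117649 multiplications
Difference: 110592 - 117649 = -7057 (Strassen uses MORE here due to padding overhead — for small or just-over-power-of-2 n, padding can outweigh the per-level savings)

Standard: 110592 multiplications (48^3). Strassen: 117649 multiplications (7^6, after padding to 64x64). Strassen reduces 8 recursive multiplications to 7 at each level.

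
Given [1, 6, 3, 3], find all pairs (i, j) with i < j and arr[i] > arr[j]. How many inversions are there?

Finding inversions in [1, 6, 3, 3]:

(1, 2): arr[1]=6 > arr[2]=3
(1, 3): arr[1]=6 > arr[3]=3

Total inversions: 2

The array has 2 inversion(s): (1,2), (1,3). Each pair (i,j) satisfies i < j and arr[i] > arr[j].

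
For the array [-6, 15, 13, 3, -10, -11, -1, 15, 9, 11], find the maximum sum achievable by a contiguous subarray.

Using Kadane's algorithm on [-6, 15, 13, 3, -10, -11, -1, 15, 9, 11]:

Scanning through the array:
Position 1 (value 15): max_ending_here = 15, max_so_far = 15
Position 2 (value 13): max_ending_here = 28, max_so_far = 28
Position 3 (value 3): max_ending_here = 31, max_so_far = 31
Position 4 (value -10): max_ending_here = 21, max_so_far = 31
Position 5 (value -11): max_ending_here = 10, max_so_far = 31
Position 6 (value -1): max_ending_here = 9, max_so_far = 31
Position 7 (value 15): max_ending_here = 24, max_so_far = 31
Position 8 (value 9): max_ending_here = 33, max_so_far = 33
Position 9 (value 11): max_ending_here = 44, max_so_far = 44

Maximum subarray: [15, 13, 3, -10, -11, -1, 15, 9, 11]
Maximum sum: 44

The maximum subarray is [15, 13, 3, -10, -11, -1, 15, 9, 11] with sum 44. This subarray runs from index 1 to index 9.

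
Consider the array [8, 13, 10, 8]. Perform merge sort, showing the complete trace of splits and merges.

Merge sort trace:

Split: [8, 13, 10, 8] -> [8, 13] and [10, 8]
  Split: [8, 13] -> [8] and [13]
  Merge: [8] + [13] -> [8, 13]
  Split: [10, 8] -> [10] and [8]
  Merge: [10] + [8] -> [8, 10]
Merge: [8, 13] + [8, 10] -> [8, 8, 10, 13]

Final sorted array: [8, 8, 10, 13]

The merge sort proceeds by recursively splitting the array and merging sorted halves.
After all merges, the sorted array is [8, 8, 10, 13].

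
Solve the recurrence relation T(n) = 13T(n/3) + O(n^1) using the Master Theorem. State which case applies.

Master Theorem for T(n) = 13T(n/3) + O(n^1):

a = 13, b = 3, c = 1
log_b(a) = log_3(13) = 2.3347

Case 1: c = 1 < log_3(13) = 2.3347
T(n) = O(n^(log_3 13))

For T(n) = 13T(n/3) + O(n^1): log_3(13) = 2.3347. This is Case 1 of the Master Theorem (c < log_b(a), work dominated by leaves), giving O(n^(log_3 13)).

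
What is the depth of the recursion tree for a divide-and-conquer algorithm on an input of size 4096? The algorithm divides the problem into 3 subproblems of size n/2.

For divide and conquer with division factor 2:

Problem sizes at each level:
Level 0: 4096
Level 1: 2048
Level 2: 1024
Level 3: 512
Level 4: 256
Level 5: 128
Level 6: 64
Level 7: 32
Level 8: 16
Level 9: 8
Level 10: 4
Level 11: 2
Level 12: 1

The root is level 0 and the size-1 base case is level 12 (the tree spans levels 0 through 12, i.e. 13 levels counting the root), so the depth is the number of divisions: log_2(4096) = 12

The recursion tree depth is log_2(4096) = 12. At each level, the problem size is divided by 2, so it takes 12 divisions to reduce to a base case of size 1. The algorithm makes 3 recursive calls at each level.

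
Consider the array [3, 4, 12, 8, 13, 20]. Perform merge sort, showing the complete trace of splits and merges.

Merge sort trace:

Split: [3, 4, 12, 8, 13, 20] -> [3, 4, 12] and [8, 13, 20]
  Split: [3, 4, 12] -> [3] and [4, 12]
    Split: [4, 12] -> [4] and [12]
    Merge: [4] + [12] -> [4, 12]
  Merge: [3] + [4, 12] -> [3, 4, 12]
  Split: [8, 13, 20] -> [8] and [13, 20]
    Split: [13, 20] -> [13] and [20]
    Merge: [13] + [20] -> [13, 20]
  Merge: [8] + [13, 20] -> [8, 13, 20]
Merge: [3, 4, 12] + [8, 13, 20] -> [3, 4, 8, 12, 13, 20]

Final sorted array: [3, 4, 8, 12, 13, 20]

The merge sort proceeds by recursively splitting the array and merging sorted halves.
After all merges, the sorted array is [3, 4, 8, 12, 13, 20].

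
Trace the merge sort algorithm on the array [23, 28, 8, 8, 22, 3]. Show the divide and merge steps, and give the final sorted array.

Merge sort trace:

Split: [23, 28, 8, 8, 22, 3] -> [23, 28, 8] and [8, 22, 3]
  Split: [23, 28, 8] -> [23] and [28, 8]
    Split: [28, 8] -> [28] and [8]
    Merge: [28] + [8] -> [8, 28]
  Merge: [23] + [8, 28] -> [8, 23, 28]
  Split: [8, 22, 3] -> [8] and [22, 3]
    Split: [22, 3] -> [22] and [3]
    Merge: [22] + [3] -> [3, 22]
  Merge: [8] + [3, 22] -> [3, 8, 22]
Merge: [8, 23, 28] + [3, 8, 22] -> [3, 8, 8, 22, 23, 28]

Final sorted array: [3, 8, 8, 22, 23, 28]

The merge sort proceeds by recursively splitting the array and merging sorted halves.
After all merges, the sorted array is [3, 8, 8, 22, 23, 28].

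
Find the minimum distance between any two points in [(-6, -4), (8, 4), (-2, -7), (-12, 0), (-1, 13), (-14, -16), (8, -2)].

Computing all pairwise distances among 7 points:

d((-6, -4), (8, 4)) = 16.1245
d((-6, -4), (-2, -7)) = 5.0 <-- minimum
d((-6, -4), (-12, 0)) = 7.2111
d((-6, -4), (-1, 13)) = 17.72
d((-6, -4), (-14, -16)) = 14.4222
d((-6, -4), (8, -2)) = 14.1421
d((8, 4), (-2, -7)) = 14.8661
d((8, 4), (-12, 0)) = 20.3961
d((8, 4), (-1, 13)) = 12.7279
d((8, 4), (-14, -16)) = 29.7321
d((8, 4), (8, -2)) = 6.0
d((-2, -7), (-12, 0)) = 12.2066
d((-2, -7), (-1, 13)) = 20.025
d((-2, -7), (-14, -16)) = 15.0
d((-2, -7), (8, -2)) = 11.1803
d((-12, 0), (-1, 13)) = 17.0294
d((-12, 0), (-14, -16)) = 16.1245
d((-12, 0), (8, -2)) = 20.0998
d((-1, 13), (-14, -16)) = 31.7805
d((-1, 13), (8, -2)) = 17.4929
d((-14, -16), (8, -2)) = 26.0768

Closest pair: (-6, -4) and (-2, -7) with distance 5.0

The closest pair is (-6, -4) and (-2, -7) with Euclidean distance 5.0. For 7 points, brute-force pairwise comparison is shown above. For large n, the divide-and-conquer algorithm (sort by x, recurse on halves, check the dividing strip) achieves O(n log n).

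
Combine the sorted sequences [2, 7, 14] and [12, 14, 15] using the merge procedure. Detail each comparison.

Merging process:

Compare 2 vs 12: take 2 from left. Merged: [2]
Compare 7 vs 12: take 7 from left. Merged: [2, 7]
Compare 14 vs 12: take 12 from right. Merged: [2, 7, 12]
Compare 14 vs 14: take 14 from left. Merged: [2, 7, 12, 14]
Append remaining from right: [14, 15]. Merged: [2, 7, 12, 14, 14, 15]

Final merged array: [2, 7, 12, 14, 14, 15]
Total comparisons: 4

The merged array is [2, 7, 12, 14, 14, 15], requiring 4 comparisons. The merge step runs in O(n) time where n is the total number of elements.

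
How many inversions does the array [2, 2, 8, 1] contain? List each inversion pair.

Finding inversions in [2, 2, 8, 1]:

(0, 3): arr[0]=2 > arr[3]=1
(1, 3): arr[1]=2 > arr[3]=1
(2, 3): arr[2]=8 > arr[3]=1

Total inversions: 3

The array has 3 inversion(s): (0,3), (1,3), (2,3). Each pair (i,j) satisfies i < j and arr[i] > arr[j].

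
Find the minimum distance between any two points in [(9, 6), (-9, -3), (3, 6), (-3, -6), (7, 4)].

Computing all pairwise distances among 5 points:

d((9, 6), (-9, -3)) = 20.1246
d((9, 6), (3, 6)) = 6.0
d((9, 6), (-3, -6)) = 16.9706
d((9, 6), (7, 4)) = 2.8284 <-- minimum
d((-9, -3), (3, 6)) = 15.0
d((-9, -3), (-3, -6)) = 6.7082
d((-9, -3), (7, 4)) = 17.4642
d((3, 6), (-3, -6)) = 13.4164
d((3, 6), (7, 4)) = 4.4721
d((-3, -6), (7, 4)) = 14.1421

Closest pair: (9, 6) and (7, 4) with distance 2.8284

The closest pair is (9, 6) and (7, 4) with Euclidean distance 2.8284. For 5 points, brute-force pairwise comparison is shown above. For large n, the divide-and-conquer algorithm (sort by x, recurse on halves, check the dividing strip) achieves O(n log n).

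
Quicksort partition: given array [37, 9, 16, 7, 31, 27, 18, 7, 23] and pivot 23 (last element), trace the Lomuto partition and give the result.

Lomuto partition with pivot = 23:

Initial array: [37, 9, 16, 7, 31, 27, 18, 7, 23]

arr[0]=37 > 23: no swap
arr[1]=9 <= 23: swap with position 0, array becomes [9, 37, 16, 7, 31, 27, 18, 7, 23]
arr[2]=16 <= 23: swap with position 1, array becomes [9, 16, 37, 7, 31, 27, 18, 7, 23]
arr[3]=7 <= 23: swap with position 2, array becomes [9, 16, 7, 37, 31, 27, 18, 7, 23]
arr[4]=31 > 23: no swap
arr[5]=27 > 23: no swap
arr[6]=18 <= 23: swap with position 3, array becomes [9, 16, 7, 18, 31, 27, 37, 7, 23]
arr[7]=7 <= 23: swap with position 4, array becomes [9, 16, 7, 18, 7, 27, 37, 31, 23]

Place pivot at position 5: [9, 16, 7, 18, 7, 23, 37, 31, 27]
Pivot position: 5

After partitioning with pivot 23, the array becomes [9, 16, 7, 18, 7, 23, 37, 31, 27]. The pivot is placed at index 5. All elements to the left of the pivot are <= 23, and all elements to the right are > 23.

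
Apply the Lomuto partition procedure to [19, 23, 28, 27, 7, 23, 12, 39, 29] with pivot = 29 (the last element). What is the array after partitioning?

Lomuto partition with pivot = 29:

Initial array: [19, 23, 28, 27, 7, 23, 12, 39, 29]

arr[0]=19 <= 29: swap with position 0, array becomes [19, 23, 28, 27, 7, 23, 12, 39, 29]
arr[1]=23 <= 29: swap with position 1, array becomes [19, 23, 28, 27, 7, 23, 12, 39, 29]
arr[2]=28 <= 29: swap with position 2, array becomes [19, 23, 28, 27, 7, 23, 12, 39, 29]
arr[3]=27 <= 29: swap with position 3, array becomes [19, 23, 28, 27, 7, 23, 12, 39, 29]
arr[4]=7 <= 29: swap with position 4, array becomes [19, 23, 28, 27, 7, 23, 12, 39, 29]
arr[5]=23 <= 29: swap with position 5, array becomes [19, 23, 28, 27, 7, 23, 12, 39, 29]
arr[6]=12 <= 29: swap with position 6, array becomes [19, 23, 28, 27, 7, 23, 12, 39, 29]
arr[7]=39 > 29: no swap

Place pivot at position 7: [19, 23, 28, 27, 7, 23, 12, 29, 39]
Pivot position: 7

After partitioning with pivot 29, the array becomes [19, 23, 28, 27, 7, 23, 12, 29, 39]. The pivot is placed at index 7. All elements to the left of the pivot are <= 29, and all elements to the right are > 29.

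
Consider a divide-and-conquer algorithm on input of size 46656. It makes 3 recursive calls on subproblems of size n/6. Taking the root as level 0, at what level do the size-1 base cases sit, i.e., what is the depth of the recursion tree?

For divide and conquer with division factor 6:

Problem sizes at each level:
Level 0: 46656
Level 1: 7776
Level 2: 1296
Level 3: 216
Level 4: 36
Level 5: 6
Level 6: 1

The root is level 0 and the size-1 base case is level 6 (the tree spans levels 0 through 6, i.e. 7 levels counting the root), so the depth is the number of divisions: log_6(46656) = 6

The recursion tree depth is log_6(46656) = 6. At each level, the problem size is divided by 6, so it takes 6 divisions to reduce to a base case of size 1. The algorithm makes 3 recursive calls at each level.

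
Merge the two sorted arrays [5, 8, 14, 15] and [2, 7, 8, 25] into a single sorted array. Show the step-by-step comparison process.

Merging process:

Compare 5 vs 2: take 2 from right. Merged: [2]
Compare 5 vs 7: take 5 from left. Merged: [2, 5]
Compare 8 vs 7: take 7 from right. Merged: [2, 5, 7]
Compare 8 vs 8: take 8 from left. Merged: [2, 5, 7, 8]
Compare 14 vs 8: take 8 from right. Merged: [2, 5, 7, 8, 8]
Compare 14 vs 25: take 14 from left. Merged: [2, 5, 7, 8, 8, 14]
Compare 15 vs 25: take 15 from left. Merged: [2, 5, 7, 8, 8, 14, 15]
Append remaining from right: [25]. Merged: [2, 5, 7, 8, 8, 14, 15, 25]

Final merged array: [2, 5, 7, 8, 8, 14, 15, 25]
Total comparisons: 7

The merged array is [2, 5, 7, 8, 8, 14, 15, 25], requiring 7 comparisons. The merge step runs in O(n) time where n is the total number of elements.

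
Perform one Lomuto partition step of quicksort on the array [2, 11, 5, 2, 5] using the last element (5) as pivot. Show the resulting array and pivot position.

Lomuto partition with pivot = 5:

Initial array: [2, 11, 5, 2, 5]

arr[0]=2 <= 5: swap with position 0, array becomes [2, 11, 5, 2, 5]
arr[1]=11 > 5: no swap
arr[2]=5 <= 5: swap with position 1, array becomes [2, 5, 11, 2, 5]
arr[3]=2 <= 5: swap with position 2, array becomes [2, 5, 2, 11, 5]

Place pivot at position 3: [2, 5, 2, 5, 11]
Pivot position: 3

After partitioning with pivot 5, the array becomes [2, 5, 2, 5, 11]. The pivot is placed at index 3. All elements to the left of the pivot are <= 5, and all elements to the right are > 5.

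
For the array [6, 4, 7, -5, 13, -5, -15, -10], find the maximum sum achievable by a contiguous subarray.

Using Kadane's algorithm on [6, 4, 7, -5, 13, -5, -15, -10]:

Scanning through the array:
Position 1 (value 4): max_ending_here = 10, max_so_far = 10
Position 2 (value 7): max_ending_here = 17, max_so_far = 17
Position 3 (value -5): max_ending_here = 12, max_so_far = 17
Position 4 (value 13): max_ending_here = 25, max_so_far = 25
Position 5 (value -5): max_ending_here = 20, max_so_far = 25
Position 6 (value -15): max_ending_here = 5, max_so_far = 25
Position 7 (value -10): max_ending_here = -5, max_so_far = 25

Maximum subarray: [6, 4, 7, -5, 13]
Maximum sum: 25

The maximum subarray is [6, 4, 7, -5, 13] with sum 25. This subarray runs from index 0 to index 4.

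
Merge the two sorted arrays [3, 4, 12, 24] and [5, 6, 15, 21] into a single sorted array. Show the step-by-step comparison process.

Merging process:

Compare 3 vs 5: take 3 from left. Merged: [3]
Compare 4 vs 5: take 4 from left. Merged: [3, 4]
Compare 12 vs 5: take 5 from right. Merged: [3, 4, 5]
Compare 12 vs 6: take 6 from right. Merged: [3, 4, 5, 6]
Compare 12 vs 15: take 12 from left. Merged: [3, 4, 5, 6, 12]
Compare 24 vs 15: take 15 from right. Merged: [3, 4, 5, 6, 12, 15]
Compare 24 vs 21: take 21 from right. Merged: [3, 4, 5, 6, 12, 15, 21]
Append remaining from left: [24]. Merged: [3, 4, 5, 6, 12, 15, 21, 24]

Final merged array: [3, 4, 5, 6, 12, 15, 21, 24]
Total comparisons: 7

The merged array is [3, 4, 5, 6, 12, 15, 21, 24], requiring 7 comparisons. The merge step runs in O(n) time where n is the total number of elements.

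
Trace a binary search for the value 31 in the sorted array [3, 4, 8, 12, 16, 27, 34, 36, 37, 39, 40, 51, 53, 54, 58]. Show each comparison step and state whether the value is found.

Binary search for 31 in [3, 4, 8, 12, 16, 27, 34, 36, 37, 39, 40, 51, 53, 54, 58]:

lo=0, hi=14, mid=7, arr[mid]=36 -> 36 > 31, search left half
lo=0, hi=6, mid=3, arr[mid]=12 -> 12 < 31, search right half
lo=4, hi=6, mid=5, arr[mid]=27 -> 27 < 31, search right half
lo=6, hi=6, mid=6, arr[mid]=34 -> 34 > 31, search left half
lo=6 > hi=5, target 31 not found

Binary search determines that 31 is not in the array after 4 comparisons. The search space was exhausted without finding the target.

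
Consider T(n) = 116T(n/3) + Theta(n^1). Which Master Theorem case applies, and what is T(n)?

Master Theorem for T(n) = 116T(n/3) + O(n^1):

a = 116, b = 3, c = 1
log_b(a) = log_3(116) = 4.3269

Case 1: c = 1 < log_3(116) = 4.3269
T(n) = O(n^(log_3 116))

For T(n) = 116T(n/3) + O(n^1): log_3(116) = 4.3269. This is Case 1 of the Master Theorem (c < log_b(a), work dominated by leaves), giving O(n^(log_3 116)).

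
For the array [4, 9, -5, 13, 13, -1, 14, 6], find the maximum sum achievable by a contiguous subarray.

Using Kadane's algorithm on [4, 9, -5, 13, 13, -1, 14, 6]:

Scanning through the array:
Position 1 (value 9): max_ending_here = 13, max_so_far = 13
Position 2 (value -5): max_ending_here = 8, max_so_far = 13
Position 3 (value 13): max_ending_here = 21, max_so_far = 21
Position 4 (value 13): max_ending_here = 34, max_so_far = 34
Position 5 (value -1): max_ending_here = 33, max_so_far = 34
Position 6 (value 14): max_ending_here = 47, max_so_far = 47
Position 7 (value 6): max_ending_here = 53, max_so_far = 53

Maximum subarray: [4, 9, -5, 13, 13, -1, 14, 6]
Maximum sum: 53

The maximum subarray is [4, 9, -5, 13, 13, -1, 14, 6] with sum 53. This subarray runs from index 0 to index 7.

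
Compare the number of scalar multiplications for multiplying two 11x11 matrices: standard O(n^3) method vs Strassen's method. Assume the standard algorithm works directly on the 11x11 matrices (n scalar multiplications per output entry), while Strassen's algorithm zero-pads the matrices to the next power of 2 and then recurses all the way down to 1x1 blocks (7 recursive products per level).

Matrix multiplication for 11x11 matrices:

Strassen's algorithm requires power-of-2 dimensions. Pad 11x11 to 16x16 (next power of 2).

Standard algorithm: 11^3 = 1331 multiplications
Strassen's algorithm: 7^(log2(16)) = 7^4 = 2401 multiplications
Difference: 1331 - 2401 = -1070 (Strassen uses MORE here due to padding overhead — for small or just-over-power-of-2 n, padding can outweigh the per-level savings)

Standard: 1331 multiplications (11^3). Strassen: 2401 multiplications (7^4, after padding to 16x16). Strassen reduces 8 recursive multiplications to 7 at each level.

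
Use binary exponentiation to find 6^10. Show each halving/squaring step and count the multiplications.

Computing 6^10 by squaring (build up from 6^1; each line after the first costs one multiplication):

6^1 = 6
6^2 = (6^1)^2 = 6^2 = 36
6^4 = (6^2)^2 = 36^2 = 1296
6^5 = 6 * 6^4 = 6 * 1296 = 7776
6^10 = (6^5)^2 = 7776^2 = 60466176

Result: 60466176
Multiplications needed: 4 (4 lines after 6^1)

6^10 = 60466176. Using exponentiation by squaring, this requires 4 multiplications. The key idea: if the exponent is even, square the half-power; if odd, multiply by the base once.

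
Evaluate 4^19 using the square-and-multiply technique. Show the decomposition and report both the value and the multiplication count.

Computing 4^19 by squaring (build up from 4^1; each line after the first costs one multiplication):

4^1 = 4
4^2 = (4^1)^2 = 4^2 = 16
4^4 = (4^2)^2 = 16^2 = 256
4^8 = (4^4)^2 = 256^2 = 65536
4^9 = 4 * 4^8 = 4 * 65536 = 262144
4^18 = (4^9)^2 = 262144^2 = 68719476736
4^19 = 4 * 4^18 = 4 * 68719476736 = 274877906944

Result: 274877906944
Multiplications needed: 6 (6 lines after 4^1)

4^19 = 274877906944. Using exponentiation by squaring, this requires 6 multiplications. The key idea: if the exponent is even, square the half-power; if odd, multiply by the base once.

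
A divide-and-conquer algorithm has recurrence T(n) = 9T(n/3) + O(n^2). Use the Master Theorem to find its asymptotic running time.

Master Theorem for T(n) = 9T(n/3) + O(n^2):

a = 9, b = 3, c = 2
log_b(a) = log_3(9) = 2.0000

Case 2: c = 2 = log_3(9) = 2.0000
T(n) = O(n^2 log n) = O(n^2 log n)

For T(n) = 9T(n/3) + O(n^2): log_3(9) = 2.0000. This is Case 2 of the Master Theorem (c = log_b(a), equal work at all levels), giving O(n^2 log n).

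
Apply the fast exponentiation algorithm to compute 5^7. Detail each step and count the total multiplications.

Computing 5^7 by squaring (build up from 5^1; each line after the first costs one multiplication):

5^1 = 5
5^2 = (5^1)^2 = 5^2 = 25
5^3 = 5 * 5^2 = 5 * 25 = 125
5^6 = (5^3)^2 = 125^2 = 15625
5^7 = 5 * 5^6 = 5 * 15625 = 78125

Result: 78125
Multiplications needed: 4 (4 lines after 5^1)

5^7 = 78125. Using exponentiation by squaring, this requires 4 multiplications. The key idea: if the exponent is even, square the half-power; if odd, multiply by the base once.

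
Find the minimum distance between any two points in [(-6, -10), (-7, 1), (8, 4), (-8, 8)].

Computing all pairwise distances among 4 points:

d((-6, -10), (-7, 1)) = 11.0454
d((-6, -10), (8, 4)) = 19.799
d((-6, -10), (-8, 8)) = 18.1108
d((-7, 1), (8, 4)) = 15.2971
d((-7, 1), (-8, 8)) = 7.0711 <-- minimum
d((8, 4), (-8, 8)) = 16.4924

Closest pair: (-7, 1) and (-8, 8) with distance 7.0711

The closest pair is (-7, 1) and (-8, 8) with Euclidean distance 7.0711. For 4 points, brute-force pairwise comparison is shown above. For large n, the divide-and-conquer algorithm (sort by x, recurse on halves, check the dividing strip) achieves O(n log n).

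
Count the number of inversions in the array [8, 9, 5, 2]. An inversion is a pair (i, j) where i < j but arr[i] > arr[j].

Finding inversions in [8, 9, 5, 2]:

(0, 2): arr[0]=8 > arr[2]=5
(0, 3): arr[0]=8 > arr[3]=2
(1, 2): arr[1]=9 > arr[2]=5
(1, 3): arr[1]=9 > arr[3]=2
(2, 3): arr[2]=5 > arr[3]=2

Total inversions: 5

The array has 5 inversion(s): (0,2), (0,3), (1,2), (1,3), (2,3). Each pair (i,j) satisfies i < j and arr[i] > arr[j].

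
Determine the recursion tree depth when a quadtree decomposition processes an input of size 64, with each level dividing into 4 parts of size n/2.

For divide and conquer with division factor 2:

Problem sizes at each level:
Level 0: 64
Level 1: 32
Level 2: 16
Level 3: 8
Level 4: 4
Level 5: 2
Level 6: 1

The root is level 0 and the size-1 base case is level 6 (the tree spans levels 0 through 6, i.e. 7 levels counting the root), so the depth is the number of divisions: log_2(64) = 6

The recursion tree depth is log_2(64) = 6. At each level, the problem size is divided by 2, so it takes 6 divisions to reduce to a base case of size 1. The algorithm makes 4 recursive calls at each level.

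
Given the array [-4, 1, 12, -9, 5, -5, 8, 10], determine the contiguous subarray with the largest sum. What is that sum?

Using Kadane's algorithm on [-4, 1, 12, -9, 5, -5, 8, 10]:

Scanning through the array:
Position 1 (value 1): max_ending_here = 1, max_so_far = 1
Position 2 (value 12): max_ending_here = 13, max_so_far = 13
Position 3 (value -9): max_ending_here = 4, max_so_far = 13
Position 4 (value 5): max_ending_here = 9, max_so_far = 13
Position 5 (value -5): max_ending_here = 4, max_so_far = 13
Position 6 (value 8): max_ending_here = 12, max_so_far = 13
Position 7 (value 10): max_ending_here = 22, max_so_far = 22

Maximum subarray: [1, 12, -9, 5, -5, 8, 10]
Maximum sum: 22

The maximum subarray is [1, 12, -9, 5, -5, 8, 10] with sum 22. This subarray runs from index 1 to index 7.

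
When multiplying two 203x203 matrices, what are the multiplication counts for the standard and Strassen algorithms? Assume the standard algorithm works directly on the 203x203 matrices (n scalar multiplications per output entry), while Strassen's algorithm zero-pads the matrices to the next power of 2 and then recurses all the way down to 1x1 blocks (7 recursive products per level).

Matrix multiplication for 203x203 matrices:

Strassen's algorithm requires power-of-2 dimensions. Pad 203x203 to 256x256 (next power of 2).

Standard algorithm: 203^3 = 8365427 multiplications
Strassen's algorithm: 7^(log2(256)) = 7^8 = 5764801 multiplications
Savings: 8365427 - 5764801 = 2600626 multiplications

Standard: 8365427 multiplications (203^3). Strassen: 5764801 multiplications (7^8, after padding to 256x256). Strassen reduces 8 recursive multiplications to 7 at each level.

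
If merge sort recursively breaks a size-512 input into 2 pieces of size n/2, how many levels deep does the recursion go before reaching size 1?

For divide and conquer with division factor 2:

Problem sizes at each level:
Level 0: 512
Level 1: 256
Level 2: 128
Level 3: 64
Level 4: 32
Level 5: 16
Level 6: 8
Level 7: 4
Level 8: 2
Level 9: 1

The root is level 0 and the size-1 base case is level 9 (the tree spans levels 0 through 9, i.e. 10 levels counting the root), so the depth is the number of divisions: log_2(512) = 9

The recursion tree depth is log_2(512) = 9. At each level, the problem size is divided by 2, so it takes 9 divisions to reduce to a base case of size 1. The algorithm makes 2 recursive calls at each level.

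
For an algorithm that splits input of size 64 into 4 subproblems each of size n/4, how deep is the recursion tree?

For divide and conquer with division factor 4:

Problem sizes at each level:
Level 0: 64
Level 1: 16
Level 2: 4
Level 3: 1

The root is level 0 and the size-1 base case is level 3 (the tree spans levels 0 through 3, i.e. 4 levels counting the root), so the depth is the number of divisions: log_4(64) = 3

The recursion tree depth is log_4(64) = 3. At each level, the problem size is divided by 4, so it takes 3 divisions to reduce to a base case of size 1. The algorithm makes 4 recursive calls at each level.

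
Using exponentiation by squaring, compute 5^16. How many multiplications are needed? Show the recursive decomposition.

Computing 5^16 by squaring (build up from 5^1; each line after the first costs one multiplication):

5^1 = 5
5^2 = (5^1)^2 = 5^2 = 25
5^4 = (5^2)^2 = 25^2 = 625
5^8 = (5^4)^2 = 625^2 = 390625
5^16 = (5^8)^2 = 390625^2 = 152587890625

Result: 152587890625
Multiplications needed: 4 (4 lines after 5^1)

5^16 = 152587890625. Using exponentiation by squaring, this requires 4 multiplications. The key idea: if the exponent is even, square the half-power; if odd, multiply by the base once.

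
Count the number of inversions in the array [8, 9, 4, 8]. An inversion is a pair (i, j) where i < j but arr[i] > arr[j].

Finding inversions in [8, 9, 4, 8]:

(0, 2): arr[0]=8 > arr[2]=4
(1, 2): arr[1]=9 > arr[2]=4
(1, 3): arr[1]=9 > arr[3]=8

Total inversions: 3

The array has 3 inversion(s): (0,2), (1,2), (1,3). Each pair (i,j) satisfies i < j and arr[i] > arr[j].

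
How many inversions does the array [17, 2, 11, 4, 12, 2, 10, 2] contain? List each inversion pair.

Finding inversions in [17, 2, 11, 4, 12, 2, 10, 2]:

(0, 1): arr[0]=17 > arr[1]=2
(0, 2): arr[0]=17 > arr[2]=11
(0, 3): arr[0]=17 > arr[3]=4
(0, 4): arr[0]=17 > arr[4]=12
(0, 5): arr[0]=17 > arr[5]=2
(0, 6): arr[0]=17 > arr[6]=10
(0, 7): arr[0]=17 > arr[7]=2
(2, 3): arr[2]=11 > arr[3]=4
(2, 5): arr[2]=11 > arr[5]=2
(2, 6): arr[2]=11 > arr[6]=10
(2, 7): arr[2]=11 > arr[7]=2
(3, 5): arr[3]=4 > arr[5]=2
(3, 7): arr[3]=4 > arr[7]=2
(4, 5): arr[4]=12 > arr[5]=2
(4, 6): arr[4]=12 > arr[6]=10
(4, 7): arr[4]=12 > arr[7]=2
(6, 7): arr[6]=10 > arr[7]=2

Total inversions: 17

The array has 17 inversion(s): (0,1), (0,2), (0,3), (0,4), (0,5), (0,6), (0,7), (2,3), (2,5), (2,6), (2,7), (3,5), (3,7), (4,5), (4,6), (4,7), (6,7). Each pair (i,j) satisfies i < j and arr[i] > arr[j].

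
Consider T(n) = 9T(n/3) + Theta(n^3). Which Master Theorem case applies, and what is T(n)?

Master Theorem for T(n) = 9T(n/3) + O(n^3):

a = 9, b = 3, c = 3
log_b(a) = log_3(9) = 2.0000

Case 3: c = 3 > log_3(9) = 2.0000
T(n) = O(n^3) = O(n^3)

For T(n) = 9T(n/3) + O(n^3): log_3(9) = 2.0000. This is Case 3 of the Master Theorem (c > log_b(a), work dominated by root), giving O(n^3).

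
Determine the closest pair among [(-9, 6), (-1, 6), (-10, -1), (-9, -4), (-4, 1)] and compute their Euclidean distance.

Computing all pairwise distances among 5 points:

d((-9, 6), (-1, 6)) = 8.0
d((-9, 6), (-10, -1)) = 7.0711
d((-9, 6), (-9, -4)) = 10.0
d((-9, 6), (-4, 1)) = 7.0711
d((-1, 6), (-10, -1)) = 11.4018
d((-1, 6), (-9, -4)) = 12.8062
d((-1, 6), (-4, 1)) = 5.831
d((-10, -1), (-9, -4)) = 3.1623 <-- minimum
d((-10, -1), (-4, 1)) = 6.3246
d((-9, -4), (-4, 1)) = 7.0711

Closest pair: (-10, -1) and (-9, -4) with distance 3.1623

The closest pair is (-10, -1) and (-9, -4) with Euclidean distance 3.1623. For 5 points, brute-force pairwise comparison is shown above. For large n, the divide-and-conquer algorithm (sort by x, recurse on halves, check the dividing strip) achieves O(n log n).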